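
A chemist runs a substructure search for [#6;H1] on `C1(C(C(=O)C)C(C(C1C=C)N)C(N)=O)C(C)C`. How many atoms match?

The query [#6;H1] means: any carbon bearing exactly one hydrogen.
Check the 17 heavy atoms by environment: 7× C (H1) → match; 2× C (H0) → no; 2× O (H0) → no; 2× N (H2) → no; 3× C (H3) → no; 1× C (H2) → no.
That gives 7 matching atoms.

7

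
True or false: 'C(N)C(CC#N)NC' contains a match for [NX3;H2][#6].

True

The pattern [NX3;H2][#6] describes a trivalent nitrogen with two H attached to carbon — a primary amine.
The molecule carries a primary amino group (-NH2), whose atoms satisfy every constraint of the query, so the pattern matches.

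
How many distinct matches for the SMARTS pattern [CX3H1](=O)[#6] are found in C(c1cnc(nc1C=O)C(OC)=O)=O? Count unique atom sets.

2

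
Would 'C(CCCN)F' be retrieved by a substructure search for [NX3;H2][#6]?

The pattern [NX3;H2][#6] describes a trivalent nitrogen with two H attached to carbon — a primary amine.
The molecule carries a primary amino group (-NH2), whose atoms satisfy every constraint of the query, so the pattern matches.

Yes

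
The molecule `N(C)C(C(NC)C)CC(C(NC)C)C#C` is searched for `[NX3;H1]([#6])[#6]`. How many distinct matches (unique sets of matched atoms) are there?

[NX3;H1]([#6])[#6] is the SMARTS for a secondary amine: a trivalent nitrogen with one H, bonded to two carbons.
The molecule carries 3 separate instances of an N-methylamino group (-NHCH3) meeting every constraint; each maps to a distinct set of atoms, giving 3 matches.

3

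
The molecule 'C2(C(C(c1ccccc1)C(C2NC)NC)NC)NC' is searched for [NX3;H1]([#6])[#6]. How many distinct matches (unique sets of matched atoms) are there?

4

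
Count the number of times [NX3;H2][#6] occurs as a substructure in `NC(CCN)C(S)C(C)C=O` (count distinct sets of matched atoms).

[NX3;H2][#6] is the SMARTS for a primary amine: a trivalent nitrogen with two H attached to carbon.
The molecule carries 2 separate instances of a primary amino group (-NH2) meeting every constraint; each maps to a distinct set of atoms, giving 2 matches.

2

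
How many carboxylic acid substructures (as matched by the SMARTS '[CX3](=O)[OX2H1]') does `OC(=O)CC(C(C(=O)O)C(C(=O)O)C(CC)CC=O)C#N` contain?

3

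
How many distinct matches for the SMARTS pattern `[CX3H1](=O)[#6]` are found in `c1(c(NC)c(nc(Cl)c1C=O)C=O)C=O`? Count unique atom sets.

3

[CX3H1](=O)[#6] is the SMARTS for an aldehyde: an sp2 carbon with one H, double-bonded to O and single-bonded to carbon.
The molecule carries 3 separate instances of an aldehyde (-CHO) meeting every constraint; each maps to a distinct set of atoms, giving 3 matches.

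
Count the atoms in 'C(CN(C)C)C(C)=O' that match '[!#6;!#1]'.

2

Check the 8 heavy atoms by environment: 6× C → no; 1× O → match; 1× N → match.
Summing the matching environments: 1 + 1 = 2 matching atoms.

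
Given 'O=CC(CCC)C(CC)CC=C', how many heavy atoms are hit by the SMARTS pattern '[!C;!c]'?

The query [!C;!c] means: neither aliphatic nor aromatic carbon — same as [!#6].
Check the 12 heavy atoms by environment: 11× C → no; 1× O → match.
That gives 1 matching atom.

1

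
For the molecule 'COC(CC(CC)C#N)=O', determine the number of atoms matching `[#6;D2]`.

The query [#6;D2] means: any carbon bonded to exactly two heavy atoms.
Check the 10 heavy atoms by environment: 3× C (D2) → match; 2× C (D3) → no; 2× C (D1) → no; 1× O (D1) → no; 1× O (D2) → no; 1× N (D1) → no.
That gives 3 matching atoms.

3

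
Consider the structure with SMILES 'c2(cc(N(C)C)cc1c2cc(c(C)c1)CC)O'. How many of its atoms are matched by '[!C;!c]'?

2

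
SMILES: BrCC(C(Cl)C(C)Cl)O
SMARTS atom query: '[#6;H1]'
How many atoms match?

3

The query [#6;H1] means: any carbon bearing exactly one hydrogen.
Check the 9 heavy atoms by environment: 1× C (H2) → no; 3× C (H1) → match; 1× C (H3) → no; 2× Cl (H0) → no; 1× Br (H0) → no; 1× O (H1) → no.
That gives 3 matching atoms.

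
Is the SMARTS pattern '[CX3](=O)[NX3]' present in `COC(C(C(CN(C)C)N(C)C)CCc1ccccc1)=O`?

No

The pattern [CX3](=O)[NX3] describes a carbonyl carbon bonded to a trivalent nitrogen — an amide.
The closest candidate here is a methyl-ester group (-C(=O)OCH3), but the carbonyl is bonded to O, not to an NX3 nitrogen. No other fragment satisfies the full query, so there is no match.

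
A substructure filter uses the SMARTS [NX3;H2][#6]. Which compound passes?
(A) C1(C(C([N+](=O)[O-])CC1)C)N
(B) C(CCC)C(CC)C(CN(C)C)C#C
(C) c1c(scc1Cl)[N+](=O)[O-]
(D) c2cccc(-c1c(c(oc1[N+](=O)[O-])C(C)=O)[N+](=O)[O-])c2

[NX3;H2][#6] describes a trivalent nitrogen with two H attached to carbon (a primary amine).
(A) contains a primary amino group (-NH2), which satisfies every atom and bond constraint.
(B) has a dimethylamino group (-N(CH3)2) but the nitrogen has H0, not H2.
(C) has a nitro group (-[N+](=O)[O-]) but the nitrogen is [N+] with no H, not NX3H2.
(D) has a nitro group (-[N+](=O)[O-]) but the nitrogen is [N+] with no H, not NX3H2.
So the answer is (A).

A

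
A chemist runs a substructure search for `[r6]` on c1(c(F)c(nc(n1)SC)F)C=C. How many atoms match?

6

The query [r6] means: r6 matches atoms in a six-membered ring.
Check the 12 heavy atoms by environment: 2× n (aromatic, in 6-ring) → match; 4× c (aromatic, in 6-ring) → match; 3× C (acyclic) → no; 2× F (acyclic) → no; 1× S (acyclic) → no.
Summing the matching environments: 2 + 4 = 6 matching atoms.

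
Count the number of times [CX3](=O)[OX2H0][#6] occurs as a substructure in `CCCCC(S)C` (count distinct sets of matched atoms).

0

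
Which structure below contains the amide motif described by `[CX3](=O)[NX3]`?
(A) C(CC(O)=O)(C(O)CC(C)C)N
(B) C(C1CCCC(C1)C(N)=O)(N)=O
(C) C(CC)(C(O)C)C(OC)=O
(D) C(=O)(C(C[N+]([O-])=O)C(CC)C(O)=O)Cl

B

[CX3](=O)[NX3] describes a carbonyl carbon bonded to a trivalent nitrogen (an amide).
(A) has a carboxylic acid group (-C(=O)OH) but the carbonyl is bonded to O, not to an NX3 nitrogen.
(B) contains a primary amide (-C(=O)NH2), which satisfies every atom and bond constraint.
(C) has a methyl-ester group (-C(=O)OCH3) but the carbonyl is bonded to O, not to an NX3 nitrogen.
(D) has a carboxylic acid group (-C(=O)OH) but the carbonyl is bonded to O, not to an NX3 nitrogen.
So the answer is (B).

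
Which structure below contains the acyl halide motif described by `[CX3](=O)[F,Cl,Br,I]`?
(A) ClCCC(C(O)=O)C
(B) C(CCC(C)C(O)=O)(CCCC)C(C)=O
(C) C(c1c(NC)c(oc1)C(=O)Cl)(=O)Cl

[CX3](=O)[F,Cl,Br,I] describes a carbonyl carbon bonded to a halogen (an acyl halide).
(A) has a carboxylic acid group (-C(=O)OH) but the carbonyl is bonded to -OH, not to a halogen.
(B) has a carboxylic acid group (-C(=O)OH) but the carbonyl is bonded to -OH, not to a halogen.
(C) contains an acyl chloride (-C(=O)Cl), which satisfies every atom and bond constraint.
So the answer is (C).

C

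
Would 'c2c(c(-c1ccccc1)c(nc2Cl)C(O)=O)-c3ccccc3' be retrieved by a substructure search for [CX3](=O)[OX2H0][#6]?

The pattern [CX3](=O)[OX2H0][#6] describes a carbonyl carbon bonded to an oxygen that is itself bonded to carbon (no H on that O) — an ester.
The closest candidate here is a carboxylic acid group (-C(=O)OH), but the singly-bonded O carries H (OX2H1, not H0). No other fragment satisfies the full query, so there is no match.

No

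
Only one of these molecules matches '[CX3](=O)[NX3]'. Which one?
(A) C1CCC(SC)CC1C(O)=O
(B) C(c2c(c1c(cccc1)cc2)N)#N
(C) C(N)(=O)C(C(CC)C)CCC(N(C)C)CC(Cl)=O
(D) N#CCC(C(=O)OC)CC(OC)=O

C

[CX3](=O)[NX3] describes a carbonyl carbon bonded to a trivalent nitrogen (an amide).
(A) has a carboxylic acid group (-C(=O)OH) but the carbonyl is bonded to O, not to an NX3 nitrogen.
(B) has a nitrile (-C#N) but the nitrile N is NX1 (triple-bonded), not NX3.
(C) contains a primary amide (-C(=O)NH2), which satisfies every atom and bond constraint.
(D) has a methyl-ester group (-C(=O)OCH3) but the carbonyl is bonded to O, not to an NX3 nitrogen.
So the answer is (C).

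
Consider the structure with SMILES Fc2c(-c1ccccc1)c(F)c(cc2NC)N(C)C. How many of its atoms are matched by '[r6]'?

12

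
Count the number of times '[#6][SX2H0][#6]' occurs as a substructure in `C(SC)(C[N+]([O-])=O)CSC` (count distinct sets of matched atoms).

2

[#6][SX2H0][#6] is the SMARTS for a thioether: an aliphatic sulfur bridging two carbons with no H on the sulfur.
The molecule carries 2 separate instances of a methylthio ether (-SCH3) meeting every constraint; each maps to a distinct set of atoms, giving 2 matches.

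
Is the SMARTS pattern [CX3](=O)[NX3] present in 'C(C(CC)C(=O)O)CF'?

The pattern [CX3](=O)[NX3] describes a carbonyl carbon bonded to a trivalent nitrogen — an amide.
The closest candidate here is a carboxylic acid group (-C(=O)OH), but the carbonyl is bonded to O, not to an NX3 nitrogen. No other fragment satisfies the full query, so there is no match.

No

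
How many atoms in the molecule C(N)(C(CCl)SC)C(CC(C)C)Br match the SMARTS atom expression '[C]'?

Check the 13 heavy atoms by environment: 9× C → match; 1× Br → no; 1× S → no; 1× Cl → no; 1× N → no.
That gives 9 matching atoms.

9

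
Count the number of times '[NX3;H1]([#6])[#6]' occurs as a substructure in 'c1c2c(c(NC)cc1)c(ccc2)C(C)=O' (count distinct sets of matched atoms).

[NX3;H1]([#6])[#6] is the SMARTS for a secondary amine: a trivalent nitrogen with one H, bonded to two carbons.
Exactly one fragment in the molecule meets all constraints, giving 1 match.

1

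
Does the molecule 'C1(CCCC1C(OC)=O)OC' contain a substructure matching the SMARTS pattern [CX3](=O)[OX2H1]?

The pattern [CX3](=O)[OX2H1] describes an sp2 carbon double-bonded to O and single-bonded to an -OH oxygen — a carboxylic acid.
The closest candidate here is a methyl-ester group (-C(=O)OCH3), but the singly-bonded O has no H (OX2H0, not OX2H1). No other fragment satisfies the full query, so there is no match.

No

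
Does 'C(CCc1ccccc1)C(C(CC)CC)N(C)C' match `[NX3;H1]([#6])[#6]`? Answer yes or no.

No

The pattern [NX3;H1]([#6])[#6] describes a trivalent nitrogen with one H, bonded to two carbons — a secondary amine.
The closest candidate here is a dimethylamino group (-N(CH3)2), but the nitrogen has H0, not H1. No other fragment satisfies the full query, so there is no match.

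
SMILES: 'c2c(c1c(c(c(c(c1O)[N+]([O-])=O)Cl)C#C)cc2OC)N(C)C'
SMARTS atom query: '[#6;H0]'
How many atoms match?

The query [#6;H0] means: any carbon with no attached hydrogen.
Check the 22 heavy atoms by environment: 8× c (aromatic, H0) → match; 2× c (aromatic, H1) → no; 1× Cl (H0) → no; 2× O (H0) → no; 3× C (H3) → no; 1× N (charge +1, H0) → no; 1× O (charge -1, H0) → no; 1× C (H0) → match; 1× C (H1) → no; 1× N (H0) → no; 1× O (H1) → no.
Summing the matching environments: 8 + 1 = 9 matching atoms.

9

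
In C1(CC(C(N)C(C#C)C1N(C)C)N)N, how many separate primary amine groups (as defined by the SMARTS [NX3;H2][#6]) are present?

3

[NX3;H2][#6] is the SMARTS for a primary amine: a trivalent nitrogen with two H attached to carbon.
The molecule carries 3 separate instances of a primary amino group (-NH2) meeting every constraint; each maps to a distinct set of atoms, giving 3 matches.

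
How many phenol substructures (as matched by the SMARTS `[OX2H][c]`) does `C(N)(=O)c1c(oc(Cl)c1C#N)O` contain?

[OX2H][c] is the SMARTS for a phenol: a hydroxyl oxygen attached to an aromatic carbon.
Exactly one fragment in the molecule meets all constraints, giving 1 match.

1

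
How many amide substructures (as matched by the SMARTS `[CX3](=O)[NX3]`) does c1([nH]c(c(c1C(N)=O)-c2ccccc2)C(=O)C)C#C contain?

1

[CX3](=O)[NX3] is the SMARTS for an amide: a carbonyl carbon bonded to a trivalent nitrogen.
Exactly one fragment in the molecule meets all constraints, giving 1 match.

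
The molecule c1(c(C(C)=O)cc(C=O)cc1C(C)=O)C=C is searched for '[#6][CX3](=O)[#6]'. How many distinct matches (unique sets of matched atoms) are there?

2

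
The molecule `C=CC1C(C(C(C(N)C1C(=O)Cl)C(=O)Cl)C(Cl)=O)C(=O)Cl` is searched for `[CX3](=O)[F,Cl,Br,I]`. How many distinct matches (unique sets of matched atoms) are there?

4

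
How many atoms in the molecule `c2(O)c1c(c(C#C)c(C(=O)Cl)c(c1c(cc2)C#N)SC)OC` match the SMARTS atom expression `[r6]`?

10

Check the 22 heavy atoms by environment: 10× c (aromatic, in 6-ring) → match; 6× C (acyclic) → no; 1× N (acyclic) → no; 1× S (acyclic) → no; 3× O (acyclic) → no; 1× Cl (acyclic) → no.
That gives 10 matching atoms.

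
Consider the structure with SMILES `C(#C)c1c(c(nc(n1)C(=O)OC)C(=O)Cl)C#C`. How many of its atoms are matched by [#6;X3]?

The query [#6;X3] means: any carbon (aromatic or not) with three total connections.
Check the 17 heavy atoms by environment: 2× n (aromatic, X2) → no; 4× c (aromatic, X3) → match; 4× C (X2) → no; 2× C (X3) → match; 2× O (X1) → no; 1× Cl (X1) → no; 1× O (X2) → no; 1× C (X4) → no.
Summing the matching environments: 4 + 2 = 6 matching atoms.

6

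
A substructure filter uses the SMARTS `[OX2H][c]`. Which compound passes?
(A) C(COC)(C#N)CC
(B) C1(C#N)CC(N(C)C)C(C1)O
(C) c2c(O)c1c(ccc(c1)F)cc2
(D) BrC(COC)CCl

C

[OX2H][c] describes a hydroxyl oxygen attached to an aromatic carbon (a phenol).
(A) has a methoxy ether (-OCH3) but the oxygen has H0, not H1.
(B) has a hydroxyl group (-OH) but the -OH is on an aliphatic carbon, not an aromatic c.
(C) contains a hydroxyl group (-OH), which satisfies every atom and bond constraint.
(D) has a methoxy ether (-OCH3) but the oxygen has H0, not H1.
So the answer is (C).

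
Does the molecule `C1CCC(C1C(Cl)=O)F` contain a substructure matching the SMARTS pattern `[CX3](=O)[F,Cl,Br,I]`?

The pattern [CX3](=O)[F,Cl,Br,I] describes a carbonyl carbon bonded to a halogen — an acyl halide.
The molecule carries an acyl chloride (-C(=O)Cl), whose atoms satisfy every constraint of the query, so the pattern matches.

Yes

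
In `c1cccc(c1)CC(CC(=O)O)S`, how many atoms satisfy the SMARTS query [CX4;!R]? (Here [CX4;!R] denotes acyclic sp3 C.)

3

The query [CX4;!R] means: aliphatic carbon with four total connections, not in a ring.
Check the 13 heavy atoms by environment: 3× C (X4, acyclic) → match; 1× S (X2, acyclic) → no; 6× c (aromatic, X3, in 6-ring) → no; 1× C (X3, acyclic) → no; 1× O (X1, acyclic) → no; 1× O (X2, acyclic) → no.
That gives 3 matching atoms.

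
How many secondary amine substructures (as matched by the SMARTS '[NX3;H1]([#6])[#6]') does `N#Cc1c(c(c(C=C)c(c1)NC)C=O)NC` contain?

[NX3;H1]([#6])[#6] is the SMARTS for a secondary amine: a trivalent nitrogen with one H, bonded to two carbons.
The molecule carries 2 separate instances of an N-methylamino group (-NHCH3) meeting every constraint; each maps to a distinct set of atoms, giving 2 matches.

2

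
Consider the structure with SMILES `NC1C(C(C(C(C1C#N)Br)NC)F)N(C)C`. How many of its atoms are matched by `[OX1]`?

0

The query [OX1] means: aliphatic oxygen with one total connection — typically a carbonyl =O or an oxide.
Check the 16 heavy atoms by environment: 9× C (X4) → no; 1× F (X1) → no; 3× N (X3) → no; 1× C (X2) → no; 1× N (X1) → no; 1× Br (X1) → no.
No environment satisfies the query, so 0 matching atoms.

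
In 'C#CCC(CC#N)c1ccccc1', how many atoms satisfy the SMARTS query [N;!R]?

1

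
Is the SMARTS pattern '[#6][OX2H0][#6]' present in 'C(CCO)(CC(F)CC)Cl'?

No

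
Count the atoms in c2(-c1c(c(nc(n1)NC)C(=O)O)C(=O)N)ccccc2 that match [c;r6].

10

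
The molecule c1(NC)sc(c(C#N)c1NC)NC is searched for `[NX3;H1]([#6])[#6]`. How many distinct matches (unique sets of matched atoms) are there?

[NX3;H1]([#6])[#6] is the SMARTS for a secondary amine: a trivalent nitrogen with one H, bonded to two carbons.
The molecule carries 3 separate instances of an N-methylamino group (-NHCH3) meeting every constraint; each maps to a distinct set of atoms, giving 3 matches.

3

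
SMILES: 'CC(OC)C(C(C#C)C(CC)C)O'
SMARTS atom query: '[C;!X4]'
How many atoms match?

2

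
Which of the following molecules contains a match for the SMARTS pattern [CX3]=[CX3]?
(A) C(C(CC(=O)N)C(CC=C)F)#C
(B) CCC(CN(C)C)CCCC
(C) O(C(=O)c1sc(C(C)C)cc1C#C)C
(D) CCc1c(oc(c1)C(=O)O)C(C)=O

[CX3]=[CX3] describes a non-aromatic C=C double bond between two sp2 carbons (an alkene).
(A) contains a vinyl group (-CH=CH2), which satisfies every atom and bond constraint.
(B) has an ethyl group (-CH2CH3) but its C-C bond is a single bond between CX4 carbons, not CX3=CX3.
(C) has an ethynyl group (-C#CH) but the C-C bond is a triple bond, not a double bond.
(D) has an ethyl group (-CH2CH3) but its C-C bond is a single bond between CX4 carbons, not CX3=CX3.
So the answer is (A).

A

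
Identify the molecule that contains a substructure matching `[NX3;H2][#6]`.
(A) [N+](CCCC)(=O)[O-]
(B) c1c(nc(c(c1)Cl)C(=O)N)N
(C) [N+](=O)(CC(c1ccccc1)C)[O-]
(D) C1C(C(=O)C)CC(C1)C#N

B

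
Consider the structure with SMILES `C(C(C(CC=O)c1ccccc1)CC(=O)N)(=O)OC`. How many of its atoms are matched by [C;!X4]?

3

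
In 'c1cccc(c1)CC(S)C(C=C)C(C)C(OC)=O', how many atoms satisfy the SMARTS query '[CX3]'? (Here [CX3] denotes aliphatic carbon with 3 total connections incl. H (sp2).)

The query [CX3] means: C with X3: aliphatic carbon with exactly 3 total connections.
Check the 18 heavy atoms by environment: 6× C (X4) → no; 1× S (X2) → no; 3× C (X3) → match; 1× O (X1) → no; 1× O (X2) → no; 6× c (aromatic, X3) → no.
That gives 3 matching atoms.

3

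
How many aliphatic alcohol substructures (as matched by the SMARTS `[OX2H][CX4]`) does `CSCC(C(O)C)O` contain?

2

[OX2H][CX4] is the SMARTS for an aliphatic alcohol: a hydroxyl oxygen bound to an sp3 (X4) carbon.
The molecule carries 2 separate instances of a hydroxyl group (-OH) meeting every constraint; each maps to a distinct set of atoms, giving 2 matches.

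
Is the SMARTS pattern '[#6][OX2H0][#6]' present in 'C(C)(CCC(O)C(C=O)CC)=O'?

No

The pattern [#6][OX2H0][#6] describes an aliphatic oxygen bridging two carbons with no H on the oxygen — an ether.
The closest candidate here is a hydroxyl group (-OH), but the oxygen has H1, not H0 bridging two carbons. No other fragment satisfies the full query, so there is no match.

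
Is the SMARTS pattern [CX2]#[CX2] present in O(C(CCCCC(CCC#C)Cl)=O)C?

Yes

The pattern [CX2]#[CX2] describes a carbon-carbon triple bond — an alkyne.
The molecule carries an ethynyl group (-C#CH), whose atoms satisfy every constraint of the query, so the pattern matches.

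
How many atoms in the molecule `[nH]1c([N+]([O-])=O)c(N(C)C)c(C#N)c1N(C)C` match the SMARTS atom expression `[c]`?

4

The query [c] means: lowercase c matches aromatic carbon only.
Check the 16 heavy atoms by environment: 1× n (aromatic) → no; 4× c (aromatic) → match; 3× N → no; 5× C → no; 1× N (charge +1) → no; 1× O (charge -1) → no; 1× O → no.
That gives 4 matching atoms.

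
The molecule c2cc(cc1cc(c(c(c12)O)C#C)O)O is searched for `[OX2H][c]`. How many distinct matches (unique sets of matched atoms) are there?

3

[OX2H][c] is the SMARTS for a phenol: a hydroxyl oxygen attached to an aromatic carbon.
The molecule carries 3 separate instances of a hydroxyl group (-OH) meeting every constraint; each maps to a distinct set of atoms, giving 3 matches.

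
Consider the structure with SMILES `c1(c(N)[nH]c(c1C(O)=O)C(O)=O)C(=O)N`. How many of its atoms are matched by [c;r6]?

0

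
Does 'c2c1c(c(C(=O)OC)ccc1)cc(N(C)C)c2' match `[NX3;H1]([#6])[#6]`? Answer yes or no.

No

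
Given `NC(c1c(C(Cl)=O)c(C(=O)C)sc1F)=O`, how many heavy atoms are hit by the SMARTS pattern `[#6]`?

8

The query [#6] means: #6 matches any atom with atomic number 6 (carbon, aromatic or aliphatic).
Check the 15 heavy atoms by environment: 1× s (aromatic) → no; 4× c (aromatic) → match; 1× F → no; 4× C → match; 3× O → no; 1× N → no; 1× Cl → no.
Summing the matching environments: 4 + 4 = 8 matching atoms.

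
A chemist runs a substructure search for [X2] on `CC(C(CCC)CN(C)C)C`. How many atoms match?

0

The query [X2] means: any atom with exactly two total connections (bonds + H).
Check the 11 heavy atoms by environment: 10× C (X4) → no; 1× N (X3) → no.
No environment satisfies the query, so 0 matching atoms.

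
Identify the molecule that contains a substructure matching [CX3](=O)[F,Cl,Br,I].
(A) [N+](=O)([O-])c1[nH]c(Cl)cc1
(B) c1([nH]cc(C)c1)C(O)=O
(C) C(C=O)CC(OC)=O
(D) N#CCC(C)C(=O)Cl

[CX3](=O)[F,Cl,Br,I] describes a carbonyl carbon bonded to a halogen (an acyl halide).
(A) has a chloro substituent but the Cl is not on a carbonyl carbon.
(B) has a carboxylic acid group (-C(=O)OH) but the carbonyl is bonded to -OH, not to a halogen.
(C) has a methyl-ester group (-C(=O)OCH3) but the carbonyl is bonded to -O-C, not to a halogen.
(D) contains an acyl chloride (-C(=O)Cl), which satisfies every atom and bond constraint.
So the answer is (D).

D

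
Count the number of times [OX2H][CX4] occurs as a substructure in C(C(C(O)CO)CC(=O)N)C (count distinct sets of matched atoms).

2

[OX2H][CX4] is the SMARTS for an aliphatic alcohol: a hydroxyl oxygen bound to an sp3 (X4) carbon.
The molecule carries 2 separate instances of a hydroxyl group (-OH) meeting every constraint; each maps to a distinct set of atoms, giving 2 matches.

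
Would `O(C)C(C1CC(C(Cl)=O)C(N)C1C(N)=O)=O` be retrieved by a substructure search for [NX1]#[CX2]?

The pattern [NX1]#[CX2] describes a nitrogen triple-bonded to a two-connected carbon — a nitrile.
The closest candidate here is a primary amide (-C(=O)NH2), but the nitrogen is NX3, not NX1. No other fragment satisfies the full query, so there is no match.

No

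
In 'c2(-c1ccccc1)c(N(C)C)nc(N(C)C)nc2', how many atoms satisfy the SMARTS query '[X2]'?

2

The query [X2] means: any atom with exactly two total connections (bonds + H).
Check the 18 heavy atoms by environment: 2× n (aromatic, X2) → match; 10× c (aromatic, X3) → no; 2× N (X3) → no; 4× C (X4) → no.
That gives 2 matching atoms.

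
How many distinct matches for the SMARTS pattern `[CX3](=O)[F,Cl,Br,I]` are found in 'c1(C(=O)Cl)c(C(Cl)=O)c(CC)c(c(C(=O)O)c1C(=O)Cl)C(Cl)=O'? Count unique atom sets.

4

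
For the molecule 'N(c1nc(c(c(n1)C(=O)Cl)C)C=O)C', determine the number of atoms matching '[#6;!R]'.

The query [#6;!R] means: carbon not in any ring.
Check the 14 heavy atoms by environment: 2× n (aromatic, in 6-ring) → no; 4× c (aromatic, in 6-ring) → no; 4× C (acyclic) → match; 2× O (acyclic) → no; 1× Cl (acyclic) → no; 1× N (acyclic) → no.
That gives 4 matching atoms.

4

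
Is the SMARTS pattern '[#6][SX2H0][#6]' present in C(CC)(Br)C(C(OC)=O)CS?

No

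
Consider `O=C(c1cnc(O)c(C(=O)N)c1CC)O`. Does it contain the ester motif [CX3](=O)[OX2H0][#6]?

No

The pattern [CX3](=O)[OX2H0][#6] describes a carbonyl carbon bonded to an oxygen that is itself bonded to carbon (no H on that O) — an ester.
The closest candidate here is a carboxylic acid group (-C(=O)OH), but the singly-bonded O carries H (OX2H1, not H0). No other fragment satisfies the full query, so there is no match.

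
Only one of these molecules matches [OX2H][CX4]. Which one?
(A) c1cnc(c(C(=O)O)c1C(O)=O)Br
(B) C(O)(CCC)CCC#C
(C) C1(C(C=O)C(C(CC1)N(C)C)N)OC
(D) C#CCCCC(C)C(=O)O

[OX2H][CX4] describes a hydroxyl oxygen bound to an sp3 (X4) carbon (an aliphatic alcohol).
(A) has a carboxylic acid group (-C(=O)OH) but the -OH is on a CX3 carbonyl carbon, not a CX4 carbon.
(B) contains a hydroxyl group (-OH), which satisfies every atom and bond constraint.
(C) has a methoxy ether (-OCH3) but the oxygen has H0 (ether), not H1.
(D) has a carboxylic acid group (-C(=O)OH) but the -OH is on a CX3 carbonyl carbon, not a CX4 carbon.
So the answer is (B).

B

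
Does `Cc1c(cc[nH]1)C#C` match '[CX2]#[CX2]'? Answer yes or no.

Yes

The pattern [CX2]#[CX2] describes a carbon-carbon triple bond — an alkyne.
The molecule carries an ethynyl group (-C#CH), whose atoms satisfy every constraint of the query, so the pattern matches.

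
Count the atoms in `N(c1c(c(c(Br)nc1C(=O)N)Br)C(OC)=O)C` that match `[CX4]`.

The query [CX4] means: C with X4: aliphatic carbon with exactly 4 total connections (bonds + H).
Check the 17 heavy atoms by environment: 1× n (aromatic, X2) → no; 5× c (aromatic, X3) → no; 2× Br (X1) → no; 2× N (X3) → no; 2× C (X4) → match; 2× C (X3) → no; 2× O (X1) → no; 1× O (X2) → no.
That gives 2 matching atoms.

2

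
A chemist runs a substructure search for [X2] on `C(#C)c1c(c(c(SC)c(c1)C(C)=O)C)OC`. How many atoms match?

4

The query [X2] means: any atom with exactly two total connections (bonds + H).
Check the 16 heavy atoms by environment: 6× c (aromatic, X3) → no; 1× S (X2) → match; 4× C (X4) → no; 1× O (X2) → match; 2× C (X2) → match; 1× C (X3) → no; 1× O (X1) → no.
Summing the matching environments: 1 + 1 + 2 = 4 matching atoms.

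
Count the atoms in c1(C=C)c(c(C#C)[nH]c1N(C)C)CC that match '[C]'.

The query [C] means: uppercase C matches aliphatic (non-aromatic) carbon only.
Check the 14 heavy atoms by environment: 1× n (aromatic) → no; 4× c (aromatic) → no; 8× C → match; 1× N → no.
That gives 8 matching atoms.

8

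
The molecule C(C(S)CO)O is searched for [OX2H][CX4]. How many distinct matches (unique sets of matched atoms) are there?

2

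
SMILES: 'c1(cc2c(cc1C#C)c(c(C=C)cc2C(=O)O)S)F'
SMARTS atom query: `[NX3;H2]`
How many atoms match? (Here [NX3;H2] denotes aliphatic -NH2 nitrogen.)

The query [NX3;H2] means: aliphatic N with 3 total connections, two of them H — an -NH2 nitrogen (amine or amide).
Check the 19 heavy atoms by environment: 7× c (aromatic, H0, X3) → no; 3× c (aromatic, H1, X3) → no; 1× C (H0, X2) → no; 1× C (H1, X2) → no; 1× F (H0, X1) → no; 1× C (H0, X3) → no; 1× O (H0, X1) → no; 1× O (H1, X2) → no; 1× C (H1, X3) → no; 1× C (H2, X3) → no; 1× S (H1, X2) → no.
No environment satisfies the query, so 0 matching atoms.

0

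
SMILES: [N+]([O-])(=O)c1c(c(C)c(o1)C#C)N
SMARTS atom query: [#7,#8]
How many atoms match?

5

The query [#7,#8] means: nitrogen or oxygen (comma = OR).
Check the 12 heavy atoms by environment: 1× o (aromatic) → match; 4× c (aromatic) → no; 3× C → no; 1× N → match; 1× N (charge +1) → match; 1× O (charge -1) → match; 1× O → match.
Summing the matching environments: 1 + 1 + 1 + 1 + 1 = 5 matching atoms.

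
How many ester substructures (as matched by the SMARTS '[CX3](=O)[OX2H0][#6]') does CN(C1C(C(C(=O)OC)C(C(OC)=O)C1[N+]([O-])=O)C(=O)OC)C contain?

[CX3](=O)[OX2H0][#6] is the SMARTS for an ester: a carbonyl carbon bonded to an oxygen that is itself bonded to carbon (no H on that O).
The molecule carries 3 separate instances of a methyl-ester group (-C(=O)OCH3) meeting every constraint; each maps to a distinct set of atoms, giving 3 matches.

3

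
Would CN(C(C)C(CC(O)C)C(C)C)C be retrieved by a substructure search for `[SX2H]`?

No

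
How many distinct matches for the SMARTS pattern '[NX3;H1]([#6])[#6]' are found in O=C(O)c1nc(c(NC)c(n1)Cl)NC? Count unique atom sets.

2

[NX3;H1]([#6])[#6] is the SMARTS for a secondary amine: a trivalent nitrogen with one H, bonded to two carbons.
The molecule carries 2 separate instances of an N-methylamino group (-NHCH3) meeting every constraint; each maps to a distinct set of atoms, giving 2 matches.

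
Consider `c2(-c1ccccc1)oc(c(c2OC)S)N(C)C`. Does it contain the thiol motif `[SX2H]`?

Yes

The pattern [SX2H] describes an aliphatic sulfur with two connections, one being H — a thiol.
The molecule carries a thiol (-SH), whose atoms satisfy every constraint of the query, so the pattern matches.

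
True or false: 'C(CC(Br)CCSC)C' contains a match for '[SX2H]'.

False

The pattern [SX2H] describes an aliphatic sulfur with two connections, one being H — a thiol.
The closest candidate here is a methylthio ether (-SCH3), but the sulfur has H0 (bonded to two carbons), not H1. No other fragment satisfies the full query, so there is no match.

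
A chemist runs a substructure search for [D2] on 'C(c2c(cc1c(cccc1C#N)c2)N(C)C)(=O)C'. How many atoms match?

6

The query [D2] means: atom with exactly two heavy-atom neighbours.
Check the 18 heavy atoms by environment: 5× c (aromatic, D3) → no; 5× c (aromatic, D2) → match; 1× N (D3) → no; 3× C (D1) → no; 1× C (D3) → no; 1× O (D1) → no; 1× C (D2) → match; 1× N (D1) → no.
Summing the matching environments: 5 + 1 = 6 matching atoms.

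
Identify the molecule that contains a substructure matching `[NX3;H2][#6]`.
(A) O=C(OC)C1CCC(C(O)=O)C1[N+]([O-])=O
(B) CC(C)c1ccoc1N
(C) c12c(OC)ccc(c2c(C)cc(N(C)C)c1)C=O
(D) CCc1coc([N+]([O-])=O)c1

[NX3;H2][#6] describes a trivalent nitrogen with two H attached to carbon (a primary amine).
(A) has a nitro group (-[N+](=O)[O-]) but the nitrogen is [N+] with no H, not NX3H2.
(B) contains a primary amino group (-NH2), which satisfies every atom and bond constraint.
(C) has a dimethylamino group (-N(CH3)2) but the nitrogen has H0, not H2.
(D) has a nitro group (-[N+](=O)[O-]) but the nitrogen is [N+] with no H, not NX3H2.
So the answer is (B).

B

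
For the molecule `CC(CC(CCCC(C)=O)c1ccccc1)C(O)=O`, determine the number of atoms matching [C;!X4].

2

The query [C;!X4] means: aliphatic carbon that does not have four total connections.
Check the 19 heavy atoms by environment: 8× C (X4) → no; 2× C (X3) → match; 2× O (X1) → no; 6× c (aromatic, X3) → no; 1× O (X2) → no.
That gives 2 matching atoms.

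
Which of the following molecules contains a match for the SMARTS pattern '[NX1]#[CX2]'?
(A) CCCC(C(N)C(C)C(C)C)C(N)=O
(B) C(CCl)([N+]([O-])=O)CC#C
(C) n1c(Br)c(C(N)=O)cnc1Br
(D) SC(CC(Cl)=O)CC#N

D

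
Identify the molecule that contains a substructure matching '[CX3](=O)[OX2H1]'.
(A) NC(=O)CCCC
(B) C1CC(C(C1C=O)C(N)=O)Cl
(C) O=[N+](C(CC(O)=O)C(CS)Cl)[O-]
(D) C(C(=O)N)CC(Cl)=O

[CX3](=O)[OX2H1] describes an sp2 carbon double-bonded to O and single-bonded to an -OH oxygen (a carboxylic acid).
(A) has a primary amide (-C(=O)NH2) but the carbonyl is bonded to N, not to an -OH oxygen.
(B) has a primary amide (-C(=O)NH2) but the carbonyl is bonded to N, not to an -OH oxygen.
(C) contains a carboxylic acid group (-C(=O)OH), which satisfies every atom and bond constraint.
(D) has a primary amide (-C(=O)NH2) but the carbonyl is bonded to N, not to an -OH oxygen.
So the answer is (C).

C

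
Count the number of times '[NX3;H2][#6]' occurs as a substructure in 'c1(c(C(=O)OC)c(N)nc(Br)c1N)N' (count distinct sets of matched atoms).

[NX3;H2][#6] is the SMARTS for a primary amine: a trivalent nitrogen with two H attached to carbon.
The molecule carries 3 separate instances of a primary amino group (-NH2) meeting every constraint; each maps to a distinct set of atoms, giving 3 matches.

3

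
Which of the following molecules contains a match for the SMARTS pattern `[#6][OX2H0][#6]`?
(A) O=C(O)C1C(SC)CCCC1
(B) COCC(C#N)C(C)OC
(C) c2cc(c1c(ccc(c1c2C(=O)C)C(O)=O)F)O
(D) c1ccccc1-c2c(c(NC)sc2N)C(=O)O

B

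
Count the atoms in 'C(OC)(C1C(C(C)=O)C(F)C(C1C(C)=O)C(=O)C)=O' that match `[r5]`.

5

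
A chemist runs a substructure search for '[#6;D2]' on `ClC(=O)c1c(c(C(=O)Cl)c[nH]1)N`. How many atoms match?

1

Check the 12 heavy atoms by environment: 1× n (aromatic, D2) → no; 1× c (aromatic, D2) → match; 3× c (aromatic, D3) → no; 1× N (D1) → no; 2× C (D3) → no; 2× O (D1) → no; 2× Cl (D1) → no.
That gives 1 matching atom.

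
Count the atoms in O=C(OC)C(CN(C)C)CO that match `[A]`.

11

Check the 11 heavy atoms by environment: 7× C → match; 3× O → match; 1× N → match.
Summing the matching environments: 7 + 3 + 1 = 11 matching atoms.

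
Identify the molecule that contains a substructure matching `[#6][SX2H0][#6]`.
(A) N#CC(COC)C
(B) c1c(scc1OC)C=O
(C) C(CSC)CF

C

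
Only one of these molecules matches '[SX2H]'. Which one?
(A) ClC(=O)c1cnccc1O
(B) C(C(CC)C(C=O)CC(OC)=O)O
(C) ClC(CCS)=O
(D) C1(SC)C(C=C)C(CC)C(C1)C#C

C

[SX2H] describes an aliphatic sulfur with two connections, one being H (a thiol).
(A) has a hydroxyl group (-OH) but it is an -OH, not an -SH.
(B) has a hydroxyl group (-OH) but it is an -OH, not an -SH.
(C) contains a thiol (-SH), which satisfies every atom and bond constraint.
(D) has a methylthio ether (-SCH3) but the sulfur has H0 (bonded to two carbons), not H1.
So the answer is (C).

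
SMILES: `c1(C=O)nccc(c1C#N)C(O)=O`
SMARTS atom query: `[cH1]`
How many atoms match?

Check the 13 heavy atoms by environment: 1× n (aromatic, H0) → no; 2× c (aromatic, H1) → match; 3× c (aromatic, H0) → no; 2× C (H0) → no; 2× O (H0) → no; 1× O (H1) → no; 1× N (H0) → no; 1× C (H1) → no.
That gives 2 matching atoms.

2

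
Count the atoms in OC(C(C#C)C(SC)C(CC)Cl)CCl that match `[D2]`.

4

The query [D2] means: atom with exactly two heavy-atom neighbours.
Check the 14 heavy atoms by environment: 3× C (D1) → no; 3× C (D2) → match; 4× C (D3) → no; 2× Cl (D1) → no; 1× S (D2) → match; 1× O (D1) → no.
Summing the matching environments: 3 + 1 = 4 matching atoms.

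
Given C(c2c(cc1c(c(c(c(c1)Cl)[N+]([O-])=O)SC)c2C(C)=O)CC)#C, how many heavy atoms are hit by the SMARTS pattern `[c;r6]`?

Check the 23 heavy atoms by environment: 10× c (aromatic, in 6-ring) → match; 1× Cl (acyclic) → no; 7× C (acyclic) → no; 2× O (acyclic) → no; 1× N (charge +1, acyclic) → no; 1× O (charge -1, acyclic) → no; 1× S (acyclic) → no.
That gives 10 matching atoms.

10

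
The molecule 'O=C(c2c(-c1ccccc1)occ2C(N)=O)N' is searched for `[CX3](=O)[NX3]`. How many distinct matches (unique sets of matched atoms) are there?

2

[CX3](=O)[NX3] is the SMARTS for an amide: a carbonyl carbon bonded to a trivalent nitrogen.
The molecule carries 2 separate instances of a primary amide (-C(=O)NH2) meeting every constraint; each maps to a distinct set of atoms, giving 2 matches.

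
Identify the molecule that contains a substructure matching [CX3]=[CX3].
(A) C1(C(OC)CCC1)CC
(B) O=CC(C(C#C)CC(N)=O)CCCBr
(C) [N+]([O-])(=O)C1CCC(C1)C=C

C

[CX3]=[CX3] describes a non-aromatic C=C double bond between two sp2 carbons (an alkene).
(A) has an ethyl group (-CH2CH3) but its C-C bond is a single bond between CX4 carbons, not CX3=CX3.
(B) has an ethynyl group (-C#CH) but the C-C bond is a triple bond, not a double bond.
(C) contains a vinyl group (-CH=CH2), which satisfies every atom and bond constraint.
So the answer is (C).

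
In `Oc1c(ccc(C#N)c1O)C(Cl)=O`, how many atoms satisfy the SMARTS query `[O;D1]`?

3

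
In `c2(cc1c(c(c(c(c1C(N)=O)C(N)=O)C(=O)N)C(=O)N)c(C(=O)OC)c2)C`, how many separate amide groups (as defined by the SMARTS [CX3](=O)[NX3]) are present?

4

[CX3](=O)[NX3] is the SMARTS for an amide: a carbonyl carbon bonded to a trivalent nitrogen.
The molecule carries 4 separate instances of a primary amide (-C(=O)NH2) meeting every constraint; each maps to a distinct set of atoms, giving 4 matches.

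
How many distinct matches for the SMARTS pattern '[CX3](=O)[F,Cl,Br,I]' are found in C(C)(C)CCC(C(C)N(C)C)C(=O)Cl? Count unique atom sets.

[CX3](=O)[F,Cl,Br,I] is the SMARTS for an acyl halide: a carbonyl carbon bonded to a halogen.
Exactly one fragment in the molecule meets all constraints, giving 1 match.

1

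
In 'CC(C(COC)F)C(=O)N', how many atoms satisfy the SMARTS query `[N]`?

The query [N] means: uppercase N matches aliphatic (non-aromatic) nitrogen only.
Check the 10 heavy atoms by environment: 6× C → no; 1× F → no; 2× O → no; 1× N → match.
That gives 1 matching atom.

1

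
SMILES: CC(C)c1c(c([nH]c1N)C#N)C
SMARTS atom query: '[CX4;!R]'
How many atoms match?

4

The query [CX4;!R] means: aliphatic carbon with four total connections, not in a ring.
Check the 12 heavy atoms by environment: 1× n (aromatic, X3, in 5-ring) → no; 4× c (aromatic, X3, in 5-ring) → no; 4× C (X4, acyclic) → match; 1× C (X2, acyclic) → no; 1× N (X1, acyclic) → no; 1× N (X3, acyclic) → no.
That gives 4 matching atoms.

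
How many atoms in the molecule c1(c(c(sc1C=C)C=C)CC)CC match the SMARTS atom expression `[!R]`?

8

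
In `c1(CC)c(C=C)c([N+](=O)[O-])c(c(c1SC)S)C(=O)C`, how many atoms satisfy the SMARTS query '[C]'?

The query [C] means: uppercase C matches aliphatic (non-aromatic) carbon only.
Check the 19 heavy atoms by environment: 6× c (aromatic) → no; 7× C → match; 2× O → no; 2× S → no; 1× N (charge +1) → no; 1× O (charge -1) → no.
That gives 7 matching atoms.

7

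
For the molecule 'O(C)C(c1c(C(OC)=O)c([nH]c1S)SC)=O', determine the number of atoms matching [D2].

4

The query [D2] means: atom with exactly two heavy-atom neighbours.
Check the 16 heavy atoms by environment: 1× n (aromatic, D2) → match; 4× c (aromatic, D3) → no; 1× S (D2) → match; 3× C (D1) → no; 2× C (D3) → no; 2× O (D1) → no; 2× O (D2) → match; 1× S (D1) → no.
Summing the matching environments: 1 + 1 + 2 = 4 matching atoms.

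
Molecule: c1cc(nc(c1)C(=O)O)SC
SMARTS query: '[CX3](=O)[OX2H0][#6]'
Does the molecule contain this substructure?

No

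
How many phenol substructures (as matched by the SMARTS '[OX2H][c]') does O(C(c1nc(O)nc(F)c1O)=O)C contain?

2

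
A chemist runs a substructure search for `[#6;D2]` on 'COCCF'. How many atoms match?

2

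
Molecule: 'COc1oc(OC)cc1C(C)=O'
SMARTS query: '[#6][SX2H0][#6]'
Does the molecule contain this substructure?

No

The pattern [#6][SX2H0][#6] describes an aliphatic sulfur bridging two carbons with no H on the sulfur — a thioether.
The closest candidate here is a methoxy ether (-OCH3), but the bridging atom is O, not S. No other fragment satisfies the full query, so there is no match.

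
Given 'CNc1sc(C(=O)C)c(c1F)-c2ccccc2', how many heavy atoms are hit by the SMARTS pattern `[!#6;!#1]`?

4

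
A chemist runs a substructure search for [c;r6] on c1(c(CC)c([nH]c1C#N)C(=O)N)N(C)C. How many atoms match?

0

The query [c;r6] means: aromatic carbon that belongs to a six-membered ring.
Check the 15 heavy atoms by environment: 1× n (aromatic, in 5-ring) → no; 4× c (aromatic, in 5-ring) → no; 6× C (acyclic) → no; 1× O (acyclic) → no; 3× N (acyclic) → no.
No environment satisfies the query, so 0 matching atoms.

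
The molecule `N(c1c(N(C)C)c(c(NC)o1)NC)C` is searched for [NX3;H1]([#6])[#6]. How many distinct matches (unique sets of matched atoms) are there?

[NX3;H1]([#6])[#6] is the SMARTS for a secondary amine: a trivalent nitrogen with one H, bonded to two carbons.
The molecule carries 3 separate instances of an N-methylamino group (-NHCH3) meeting every constraint; each maps to a distinct set of atoms, giving 3 matches.

3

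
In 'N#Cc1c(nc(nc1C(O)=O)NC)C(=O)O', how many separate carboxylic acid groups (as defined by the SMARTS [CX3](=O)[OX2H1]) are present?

[CX3](=O)[OX2H1] is the SMARTS for a carboxylic acid: an sp2 carbon double-bonded to O and single-bonded to an -OH oxygen.
The molecule carries 2 separate instances of a carboxylic acid group (-C(=O)OH) meeting every constraint; each maps to a distinct set of atoms, giving 2 matches.

2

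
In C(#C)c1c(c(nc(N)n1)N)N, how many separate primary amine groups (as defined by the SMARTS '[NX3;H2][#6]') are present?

[NX3;H2][#6] is the SMARTS for a primary amine: a trivalent nitrogen with two H attached to carbon.
The molecule carries 3 separate instances of a primary amino group (-NH2) meeting every constraint; each maps to a distinct set of atoms, giving 3 matches.

3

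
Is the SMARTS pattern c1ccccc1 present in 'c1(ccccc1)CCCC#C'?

Yes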